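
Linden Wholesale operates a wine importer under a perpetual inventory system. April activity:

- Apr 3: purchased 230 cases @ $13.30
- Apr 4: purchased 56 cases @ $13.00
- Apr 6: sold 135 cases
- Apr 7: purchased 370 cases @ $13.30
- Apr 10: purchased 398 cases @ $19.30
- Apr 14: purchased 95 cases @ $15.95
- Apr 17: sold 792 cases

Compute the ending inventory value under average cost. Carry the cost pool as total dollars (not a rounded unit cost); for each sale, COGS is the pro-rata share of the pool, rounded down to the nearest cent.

After Apr 3: 230 on hand, pool $3,059.00 (≈ $13.3000 each)
After Apr 4: 286 on hand, pool $3,787.00 (≈ $13.2413 each)
Apr 6, sell 135: 135/286 × $3,787.00 → $1,787.56
After Apr 7: 521 on hand, pool $6,920.44 (≈ $13.2830 each)
After Apr 10: 919 on hand, pool $14,601.84 (≈ $15.8888 each)
After Apr 14: 1014 on hand, pool $16,117.09 (≈ $15.8946 each)
Apr 17, sell 792: 792/1014 × $16,117.09 → $12,588.49
Total COGS = $1,787.56 + $12,588.49 = $14,376.05
Ending inventory (cost pool remaining) = $3,528.60

Ending inventory = $3,528.60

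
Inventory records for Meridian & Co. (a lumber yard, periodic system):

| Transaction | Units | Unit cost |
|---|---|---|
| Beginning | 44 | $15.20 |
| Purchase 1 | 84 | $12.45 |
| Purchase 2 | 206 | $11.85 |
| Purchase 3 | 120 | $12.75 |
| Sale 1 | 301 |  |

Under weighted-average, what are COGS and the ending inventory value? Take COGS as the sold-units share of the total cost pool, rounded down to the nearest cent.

COGS = $3,769.59; ending inventory = $1,916.11

Sale 1, sell 301: 301/454 × $5,685.70 → $3,769.59
Ending inventory (cost pool remaining) = $1,916.11
Check: goods available $5,685.70 = COGS $3,769.59 + ending $1,916.11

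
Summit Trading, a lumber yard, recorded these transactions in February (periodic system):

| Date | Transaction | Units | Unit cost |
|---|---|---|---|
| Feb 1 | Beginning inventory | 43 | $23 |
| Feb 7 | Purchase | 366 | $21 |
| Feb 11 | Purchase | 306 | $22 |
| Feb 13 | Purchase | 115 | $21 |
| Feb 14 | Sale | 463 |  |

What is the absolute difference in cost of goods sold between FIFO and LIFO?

FIFO COGS: 43 @ $23 + 366 @ $21 + 54 @ $22 = $9,863
LIFO COGS: 115 @ $21 + 306 @ $22 + 42 @ $21 = $10,029
Difference = |$9,863 − $10,029| = $166

$166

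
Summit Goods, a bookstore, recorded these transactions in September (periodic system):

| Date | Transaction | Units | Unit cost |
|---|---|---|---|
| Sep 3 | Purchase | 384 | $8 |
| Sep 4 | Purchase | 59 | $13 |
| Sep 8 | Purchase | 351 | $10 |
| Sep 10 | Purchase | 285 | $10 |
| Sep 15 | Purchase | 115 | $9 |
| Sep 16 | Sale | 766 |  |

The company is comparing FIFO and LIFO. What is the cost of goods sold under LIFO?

FIFO COGS: 384 @ $8 + 59 @ $13 + 323 @ $10 = $7,069
LIFO COGS: 115 @ $9 + 285 @ $10 + 351 @ $10 + 15 @ $13 = $7,590

COGS = $7,590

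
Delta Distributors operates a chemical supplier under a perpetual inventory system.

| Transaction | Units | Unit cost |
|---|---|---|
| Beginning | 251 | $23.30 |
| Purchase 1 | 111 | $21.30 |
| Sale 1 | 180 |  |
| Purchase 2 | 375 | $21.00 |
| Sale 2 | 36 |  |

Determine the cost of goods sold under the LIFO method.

Sale 1 (180) [LIFO — newest first]: 111 @ $21.30 + 69 @ $23.30 = $3,972.00
Sale 2 (36) [LIFO — newest first]: 36 @ $21.00 = $756.00
Total COGS = $3,972.00 + $756.00 = $4,728.00
Ending inventory: 182 @ $23.30 + 339 @ $21.00 = $11,359.60

COGS = $4,728.00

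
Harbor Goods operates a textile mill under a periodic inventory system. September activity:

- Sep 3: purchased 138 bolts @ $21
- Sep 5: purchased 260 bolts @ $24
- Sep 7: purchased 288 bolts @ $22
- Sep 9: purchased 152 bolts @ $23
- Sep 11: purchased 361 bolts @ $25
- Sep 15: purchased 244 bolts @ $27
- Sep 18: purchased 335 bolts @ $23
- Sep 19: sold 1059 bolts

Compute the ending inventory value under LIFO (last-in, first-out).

Sep 19, 1059 sold [LIFO — newest first]: 335 @ $23 + 244 @ $27 + 361 @ $25 + 119 @ $23 = $26,055
Ending inventory: 138 @ $21 + 260 @ $24 + 288 @ $22 + 33 @ $23 = $16,233

Ending inventory = $16,233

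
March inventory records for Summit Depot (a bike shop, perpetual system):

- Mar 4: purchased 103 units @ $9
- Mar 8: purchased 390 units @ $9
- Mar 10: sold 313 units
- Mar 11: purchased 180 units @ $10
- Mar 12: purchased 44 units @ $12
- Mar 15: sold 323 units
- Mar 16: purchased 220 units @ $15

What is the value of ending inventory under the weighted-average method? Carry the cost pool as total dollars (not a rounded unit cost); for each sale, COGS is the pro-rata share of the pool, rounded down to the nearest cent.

After Mar 4: 103 on hand, pool $927.00 (≈ $9.0000 each)
After Mar 8: 493 on hand, pool $4,437.00 (≈ $9.0000 each)
Mar 10, sell 313: 313/493 × $4,437.00 → $2,817.00
After Mar 11: 360 on hand, pool $3,420.00 (≈ $9.5000 each)
After Mar 12: 404 on hand, pool $3,948.00 (≈ $9.7723 each)
Mar 15, sell 323: 323/404 × $3,948.00 → $3,156.44
After Mar 16: 301 on hand, pool $4,091.56 (≈ $13.5932 each)
Total COGS = $2,817.00 + $3,156.44 = $5,973.44
Ending inventory (cost pool remaining) = $4,091.56

Ending inventory = $4,091.56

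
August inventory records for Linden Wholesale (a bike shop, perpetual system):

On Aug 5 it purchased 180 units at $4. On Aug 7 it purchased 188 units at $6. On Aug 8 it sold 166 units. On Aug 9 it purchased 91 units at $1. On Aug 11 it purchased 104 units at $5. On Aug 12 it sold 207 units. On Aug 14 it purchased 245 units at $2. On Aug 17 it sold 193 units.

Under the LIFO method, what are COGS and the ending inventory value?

COGS = $2,065; ending inventory = $884

Aug 8, 166 sold [LIFO — newest first]: 166 @ $6 = $996
Aug 12, 207 sold [LIFO — newest first]: 104 @ $5 + 91 @ $1 + 12 @ $6 = $683
Aug 17, 193 sold [LIFO — newest first]: 193 @ $2 = $386
Total COGS = $996 + $683 + $386 = $2,065
Ending inventory: 180 @ $4 + 10 @ $6 + 52 @ $2 = $884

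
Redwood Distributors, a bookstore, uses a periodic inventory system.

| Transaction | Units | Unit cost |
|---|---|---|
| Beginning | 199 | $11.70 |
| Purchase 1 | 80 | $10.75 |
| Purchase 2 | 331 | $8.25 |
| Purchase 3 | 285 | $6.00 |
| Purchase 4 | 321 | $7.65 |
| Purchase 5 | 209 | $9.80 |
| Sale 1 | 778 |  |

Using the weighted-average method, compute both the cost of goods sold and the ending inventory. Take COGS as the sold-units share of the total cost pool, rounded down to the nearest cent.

COGS = $6,624.13; ending inventory = $5,508.77

Sale 1, sell 778: 778/1425 × $12,132.90 → $6,624.13
Ending inventory (cost pool remaining) = $5,508.77
Check: goods available $12,132.90 = COGS $6,624.13 + ending $5,508.77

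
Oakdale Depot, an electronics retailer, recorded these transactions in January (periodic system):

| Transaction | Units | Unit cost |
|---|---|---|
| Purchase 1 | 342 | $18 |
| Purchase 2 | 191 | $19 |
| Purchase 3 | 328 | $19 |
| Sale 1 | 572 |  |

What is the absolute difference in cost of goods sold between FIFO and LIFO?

FIFO COGS: 342 @ $18 + 191 @ $19 + 39 @ $19 = $10,526
LIFO COGS: 328 @ $19 + 191 @ $19 + 53 @ $18 = $10,815
Difference = |$10,526 − $10,815| = $289

$289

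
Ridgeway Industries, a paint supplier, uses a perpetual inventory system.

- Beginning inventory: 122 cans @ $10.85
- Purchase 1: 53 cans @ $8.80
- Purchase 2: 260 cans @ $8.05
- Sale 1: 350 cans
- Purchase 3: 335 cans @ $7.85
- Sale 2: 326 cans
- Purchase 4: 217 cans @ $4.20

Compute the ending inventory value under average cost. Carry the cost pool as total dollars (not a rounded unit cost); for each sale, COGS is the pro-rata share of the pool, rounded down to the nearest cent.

Ending inventory = $1,669.79

After Beginning: 122 on hand, pool $1,323.70 (≈ $10.8500 each)
After Purchase 1: 175 on hand, pool $1,790.10 (≈ $10.2291 each)
After Purchase 2: 435 on hand, pool $3,883.10 (≈ $8.9267 each)
Sale 1, sell 350: 350/435 × $3,883.10 → $3,124.33
After Purchase 3: 420 on hand, pool $3,388.52 (≈ $8.0679 each)
Sale 2, sell 326: 326/420 × $3,388.52 → $2,630.13
After Purchase 4: 311 on hand, pool $1,669.79 (≈ $5.3691 each)
Total COGS = $3,124.33 + $2,630.13 = $5,754.46
Ending inventory (cost pool remaining) = $1,669.79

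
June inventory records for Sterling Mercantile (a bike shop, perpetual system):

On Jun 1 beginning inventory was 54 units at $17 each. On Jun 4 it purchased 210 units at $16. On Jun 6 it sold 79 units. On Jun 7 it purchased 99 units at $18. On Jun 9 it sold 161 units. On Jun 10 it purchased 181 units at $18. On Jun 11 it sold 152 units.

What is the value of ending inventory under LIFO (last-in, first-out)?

Ending inventory = $2,544

Jun 6, 79 sold [LIFO — newest first]: 79 @ $16 = $1,264
Jun 9, 161 sold [LIFO — newest first]: 99 @ $18 + 62 @ $16 = $2,774
Jun 11, 152 sold [LIFO — newest first]: 152 @ $18 = $2,736
Total COGS = $1,264 + $2,774 + $2,736 = $6,774
Ending inventory: 54 @ $17 + 69 @ $16 + 29 @ $18 = $2,544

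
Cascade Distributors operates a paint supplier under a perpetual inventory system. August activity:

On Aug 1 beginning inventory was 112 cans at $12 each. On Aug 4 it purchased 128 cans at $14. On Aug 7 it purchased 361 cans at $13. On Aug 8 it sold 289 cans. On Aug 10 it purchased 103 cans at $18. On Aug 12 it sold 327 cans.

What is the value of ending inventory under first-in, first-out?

Ending inventory = $1,584

Aug 8, 289 sold [FIFO — oldest first]: 112 @ $12 + 128 @ $14 + 49 @ $13 = $3,773
Aug 12, 327 sold [FIFO — oldest first]: 312 @ $13 + 15 @ $18 = $4,326
Total COGS = $3,773 + $4,326 = $8,099
Ending inventory: 88 @ $18 = $1,584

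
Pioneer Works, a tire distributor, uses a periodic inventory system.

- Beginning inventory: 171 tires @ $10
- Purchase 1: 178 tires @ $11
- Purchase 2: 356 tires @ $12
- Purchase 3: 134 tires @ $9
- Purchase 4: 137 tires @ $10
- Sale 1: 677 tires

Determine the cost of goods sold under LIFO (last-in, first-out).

Sale 1 (677) [LIFO — newest first]: 137 @ $10 + 134 @ $9 + 356 @ $12 + 50 @ $11 = $7,398
Ending inventory: 171 @ $10 + 128 @ $11 = $3,118

COGS = $7,398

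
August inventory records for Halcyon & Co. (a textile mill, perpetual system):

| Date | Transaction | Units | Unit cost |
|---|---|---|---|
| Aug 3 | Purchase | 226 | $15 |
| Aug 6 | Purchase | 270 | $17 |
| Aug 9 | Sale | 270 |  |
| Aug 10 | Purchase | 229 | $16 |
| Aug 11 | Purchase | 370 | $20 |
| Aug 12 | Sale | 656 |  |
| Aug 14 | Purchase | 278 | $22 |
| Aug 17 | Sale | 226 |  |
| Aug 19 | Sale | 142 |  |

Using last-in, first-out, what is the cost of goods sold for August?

Aug 9, 270 sold [LIFO — newest first]: 270 @ $17 = $4,590
Aug 12, 656 sold [LIFO — newest first]: 370 @ $20 + 229 @ $16 + 57 @ $15 = $11,919
Aug 17, 226 sold [LIFO — newest first]: 226 @ $22 = $4,972
Aug 19, 142 sold [LIFO — newest first]: 52 @ $22 + 90 @ $15 = $2,494
Total COGS = $4,590 + $11,919 + $4,972 + $2,494 = $23,975
Ending inventory: 79 @ $15 = $1,185

COGS = $23,975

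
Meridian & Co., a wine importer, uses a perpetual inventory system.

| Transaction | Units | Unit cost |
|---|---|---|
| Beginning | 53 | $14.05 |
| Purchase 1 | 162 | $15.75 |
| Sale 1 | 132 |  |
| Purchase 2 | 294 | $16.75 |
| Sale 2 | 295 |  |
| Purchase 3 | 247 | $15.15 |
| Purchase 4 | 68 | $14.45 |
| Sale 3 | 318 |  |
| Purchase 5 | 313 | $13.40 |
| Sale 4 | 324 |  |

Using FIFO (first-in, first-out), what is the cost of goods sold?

COGS = $16,228.30

Sale 1 (132) [FIFO — oldest first]: 53 @ $14.05 + 79 @ $15.75 = $1,988.90
Sale 2 (295) [FIFO — oldest first]: 83 @ $15.75 + 212 @ $16.75 = $4,858.25
Sale 3 (318) [FIFO — oldest first]: 82 @ $16.75 + 236 @ $15.15 = $4,948.90
Sale 4 (324) [FIFO — oldest first]: 11 @ $15.15 + 68 @ $14.45 + 245 @ $13.40 = $4,432.25
Total COGS = $1,988.90 + $4,858.25 + $4,948.90 + $4,432.25 = $16,228.30
Ending inventory: 68 @ $13.40 = $911.20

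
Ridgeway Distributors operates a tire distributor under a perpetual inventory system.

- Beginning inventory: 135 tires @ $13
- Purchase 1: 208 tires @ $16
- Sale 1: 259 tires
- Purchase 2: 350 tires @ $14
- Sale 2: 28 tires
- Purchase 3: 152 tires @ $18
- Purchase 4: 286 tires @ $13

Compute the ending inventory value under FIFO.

Ending inventory = $12,250

Sale 1 (259) [FIFO — oldest first]: 135 @ $13 + 124 @ $16 = $3,739
Sale 2 (28) [FIFO — oldest first]: 28 @ $16 = $448
Total COGS = $3,739 + $448 = $4,187
Ending inventory: 56 @ $16 + 350 @ $14 + 152 @ $18 + 286 @ $13 = $12,250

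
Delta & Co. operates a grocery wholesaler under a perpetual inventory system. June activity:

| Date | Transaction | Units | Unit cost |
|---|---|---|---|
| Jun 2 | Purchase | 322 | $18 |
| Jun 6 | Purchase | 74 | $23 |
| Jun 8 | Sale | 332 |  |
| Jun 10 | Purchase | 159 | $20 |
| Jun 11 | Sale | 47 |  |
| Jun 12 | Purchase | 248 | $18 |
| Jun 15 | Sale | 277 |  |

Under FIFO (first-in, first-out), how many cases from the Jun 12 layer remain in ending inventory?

Jun 8, 332 sold [FIFO — oldest first]: 322 @ $18 + 10 @ $23 = $6,026
Jun 11, 47 sold [FIFO — oldest first]: 47 @ $23 = $1,081
Jun 15, 277 sold [FIFO — oldest first]: 17 @ $23 + 159 @ $20 + 101 @ $18 = $5,389
Total COGS = $6,026 + $1,081 + $5,389 = $12,496
Ending inventory: 147 @ $18 = $2,646

147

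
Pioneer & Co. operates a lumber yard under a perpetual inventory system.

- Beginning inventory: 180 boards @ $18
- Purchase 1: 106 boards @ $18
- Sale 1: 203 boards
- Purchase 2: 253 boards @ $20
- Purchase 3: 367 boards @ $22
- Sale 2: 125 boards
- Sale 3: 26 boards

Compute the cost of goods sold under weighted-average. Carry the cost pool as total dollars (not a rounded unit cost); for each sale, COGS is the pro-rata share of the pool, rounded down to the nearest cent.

COGS = $6,795.99

After Beginning: 180 on hand, pool $3,240.00 (≈ $18.0000 each)
After Purchase 1: 286 on hand, pool $5,148.00 (≈ $18.0000 each)
Sale 1, sell 203: 203/286 × $5,148.00 → $3,654.00
After Purchase 2: 336 on hand, pool $6,554.00 (≈ $19.5060 each)
After Purchase 3: 703 on hand, pool $14,628.00 (≈ $20.8080 each)
Sale 2, sell 125: 125/703 × $14,628.00 → $2,600.99
Sale 3, sell 26: 26/578 × $12,027.01 → $541.00
Total COGS = $3,654.00 + $2,600.99 + $541.00 = $6,795.99
Ending inventory (cost pool remaining) = $11,486.01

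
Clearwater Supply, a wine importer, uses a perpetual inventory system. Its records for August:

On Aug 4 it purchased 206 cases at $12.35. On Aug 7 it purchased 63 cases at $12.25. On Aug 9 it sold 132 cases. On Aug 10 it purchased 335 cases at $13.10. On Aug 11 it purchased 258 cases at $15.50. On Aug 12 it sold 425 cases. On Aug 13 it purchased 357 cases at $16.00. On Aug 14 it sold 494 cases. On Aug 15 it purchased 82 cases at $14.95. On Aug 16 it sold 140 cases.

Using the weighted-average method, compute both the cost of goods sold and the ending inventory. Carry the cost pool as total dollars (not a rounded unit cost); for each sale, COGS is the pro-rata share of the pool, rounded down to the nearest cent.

After Aug 4: 206 on hand, pool $2,544.10 (≈ $12.3500 each)
After Aug 7: 269 on hand, pool $3,315.85 (≈ $12.3266 each)
Aug 9, sell 132: 132/269 × $3,315.85 → $1,627.10
After Aug 10: 472 on hand, pool $6,077.25 (≈ $12.8755 each)
After Aug 11: 730 on hand, pool $10,076.25 (≈ $13.8031 each)
Aug 12, sell 425: 425/730 × $10,076.25 → $5,866.30
After Aug 13: 662 on hand, pool $9,921.95 (≈ $14.9878 each)
Aug 14, sell 494: 494/662 × $9,921.95 → $7,403.99
After Aug 15: 250 on hand, pool $3,743.86 (≈ $14.9754 each)
Aug 16, sell 140: 140/250 × $3,743.86 → $2,096.56
Total COGS = $1,627.10 + $5,866.30 + $7,403.99 + $2,096.56 = $16,993.95
Ending inventory (cost pool remaining) = $1,647.30

COGS = $16,993.95; ending inventory = $1,647.30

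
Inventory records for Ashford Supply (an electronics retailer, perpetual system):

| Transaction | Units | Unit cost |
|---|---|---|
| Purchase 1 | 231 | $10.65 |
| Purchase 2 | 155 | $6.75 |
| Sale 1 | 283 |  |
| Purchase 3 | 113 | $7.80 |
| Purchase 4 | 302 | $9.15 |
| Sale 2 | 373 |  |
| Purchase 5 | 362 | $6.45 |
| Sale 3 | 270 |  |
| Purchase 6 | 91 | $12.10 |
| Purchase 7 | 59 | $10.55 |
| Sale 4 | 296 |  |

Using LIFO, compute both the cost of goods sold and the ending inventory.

Sale 1 (283) [LIFO — newest first]: 155 @ $6.75 + 128 @ $10.65 = $2,409.45
Sale 2 (373) [LIFO — newest first]: 302 @ $9.15 + 71 @ $7.80 = $3,317.10
Sale 3 (270) [LIFO — newest first]: 270 @ $6.45 = $1,741.50
Sale 4 (296) [LIFO — newest first]: 59 @ $10.55 + 91 @ $12.10 + 92 @ $6.45 + 42 @ $7.80 + 12 @ $10.65 = $2,772.35
Total COGS = $2,409.45 + $3,317.10 + $1,741.50 + $2,772.35 = $10,240.40
Ending inventory: 91 @ $10.65 = $969.15
Check: goods available $11,209.55 = COGS $10,240.40 + ending $969.15

COGS = $10,240.40; ending inventory = $969.15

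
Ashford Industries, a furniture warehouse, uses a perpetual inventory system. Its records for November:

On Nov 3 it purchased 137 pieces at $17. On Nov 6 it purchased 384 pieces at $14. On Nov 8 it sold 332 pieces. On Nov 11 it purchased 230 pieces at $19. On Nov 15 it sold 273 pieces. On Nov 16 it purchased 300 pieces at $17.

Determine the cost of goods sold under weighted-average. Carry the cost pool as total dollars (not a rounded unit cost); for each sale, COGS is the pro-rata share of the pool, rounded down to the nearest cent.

After Nov 3: 137 on hand, pool $2,329.00 (≈ $17.0000 each)
After Nov 6: 521 on hand, pool $7,705.00 (≈ $14.7889 each)
Nov 8, sell 332: 332/521 × $7,705.00 → $4,909.90
After Nov 11: 419 on hand, pool $7,165.10 (≈ $17.1005 each)
Nov 15, sell 273: 273/419 × $7,165.10 → $4,668.43
After Nov 16: 446 on hand, pool $7,596.67 (≈ $17.0329 each)
Total COGS = $4,909.90 + $4,668.43 = $9,578.33
Ending inventory (cost pool remaining) = $7,596.67

COGS = $9,578.33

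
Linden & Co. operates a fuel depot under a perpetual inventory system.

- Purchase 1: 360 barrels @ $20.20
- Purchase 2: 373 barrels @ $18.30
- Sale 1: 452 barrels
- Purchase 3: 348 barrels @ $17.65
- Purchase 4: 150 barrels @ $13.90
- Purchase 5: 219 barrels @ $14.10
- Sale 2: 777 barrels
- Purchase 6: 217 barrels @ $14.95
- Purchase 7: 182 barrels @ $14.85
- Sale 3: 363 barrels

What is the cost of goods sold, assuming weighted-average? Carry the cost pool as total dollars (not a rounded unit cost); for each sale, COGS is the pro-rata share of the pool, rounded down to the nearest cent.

After Purchase 1: 360 on hand, pool $7,272.00 (≈ $20.2000 each)
After Purchase 2: 733 on hand, pool $14,097.90 (≈ $19.2332 each)
Sale 1, sell 452: 452/733 × $14,097.90 → $8,693.38
After Purchase 3: 629 on hand, pool $11,546.72 (≈ $18.3573 each)
After Purchase 4: 779 on hand, pool $13,631.72 (≈ $17.4990 each)
After Purchase 5: 998 on hand, pool $16,719.62 (≈ $16.7531 each)
Sale 2, sell 777: 777/998 × $16,719.62 → $13,017.17
After Purchase 6: 438 on hand, pool $6,946.60 (≈ $15.8598 each)
After Purchase 7: 620 on hand, pool $9,649.30 (≈ $15.5634 each)
Sale 3, sell 363: 363/620 × $9,649.30 → $5,649.50
Total COGS = $8,693.38 + $13,017.17 + $5,649.50 = $27,360.05
Ending inventory (cost pool remaining) = $3,999.80
Check: goods available $31,359.85 = COGS $27,360.05 + ending $3,999.80

COGS = $27,360.05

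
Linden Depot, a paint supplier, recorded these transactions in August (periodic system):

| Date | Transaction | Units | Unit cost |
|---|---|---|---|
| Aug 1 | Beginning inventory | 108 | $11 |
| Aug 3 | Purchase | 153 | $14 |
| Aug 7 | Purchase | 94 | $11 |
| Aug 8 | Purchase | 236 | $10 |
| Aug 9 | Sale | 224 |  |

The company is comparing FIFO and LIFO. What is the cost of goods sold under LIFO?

COGS = $2,240

FIFO COGS: 108 @ $11 + 116 @ $14 = $2,812
LIFO COGS: 224 @ $10 = $2,240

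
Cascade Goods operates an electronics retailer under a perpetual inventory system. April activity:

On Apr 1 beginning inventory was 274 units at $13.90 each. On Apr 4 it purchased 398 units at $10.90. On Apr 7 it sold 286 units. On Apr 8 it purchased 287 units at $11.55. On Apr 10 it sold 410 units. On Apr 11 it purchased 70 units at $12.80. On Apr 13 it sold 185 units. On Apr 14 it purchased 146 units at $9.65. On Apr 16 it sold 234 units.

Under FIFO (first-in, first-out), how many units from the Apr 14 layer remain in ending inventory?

60

Apr 7, 286 sold [FIFO — oldest first]: 274 @ $13.90 + 12 @ $10.90 = $3,939.40
Apr 10, 410 sold [FIFO — oldest first]: 386 @ $10.90 + 24 @ $11.55 = $4,484.60
Apr 13, 185 sold [FIFO — oldest first]: 185 @ $11.55 = $2,136.75
Apr 16, 234 sold [FIFO — oldest first]: 78 @ $11.55 + 70 @ $12.80 + 86 @ $9.65 = $2,626.80
Total COGS = $3,939.40 + $4,484.60 + $2,136.75 + $2,626.80 = $13,187.55
Ending inventory: 60 @ $9.65 = $579.00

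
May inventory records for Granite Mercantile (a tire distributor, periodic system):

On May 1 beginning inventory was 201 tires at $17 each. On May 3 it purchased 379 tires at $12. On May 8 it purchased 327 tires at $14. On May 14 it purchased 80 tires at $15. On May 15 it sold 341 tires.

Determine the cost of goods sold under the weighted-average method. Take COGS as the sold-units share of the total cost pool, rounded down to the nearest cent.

COGS = $4,748.08

May 15, sell 341: 341/987 × $13,743.00 → $4,748.08
Ending inventory (cost pool remaining) = $8,994.92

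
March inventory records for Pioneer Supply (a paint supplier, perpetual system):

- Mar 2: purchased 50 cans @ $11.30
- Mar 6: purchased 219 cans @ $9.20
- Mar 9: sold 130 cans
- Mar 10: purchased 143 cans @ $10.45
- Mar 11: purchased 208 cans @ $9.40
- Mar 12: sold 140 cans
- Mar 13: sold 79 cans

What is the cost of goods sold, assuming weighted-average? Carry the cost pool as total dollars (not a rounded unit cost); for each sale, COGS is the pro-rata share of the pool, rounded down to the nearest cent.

After Mar 2: 50 on hand, pool $565.00 (≈ $11.3000 each)
After Mar 6: 269 on hand, pool $2,579.80 (≈ $9.5903 each)
Mar 9, sell 130: 130/269 × $2,579.80 → $1,246.74
After Mar 10: 282 on hand, pool $2,827.41 (≈ $10.0263 each)
After Mar 11: 490 on hand, pool $4,782.61 (≈ $9.7604 each)
Mar 12, sell 140: 140/490 × $4,782.61 → $1,366.46
Mar 13, sell 79: 79/350 × $3,416.15 → $771.07
Total COGS = $1,246.74 + $1,366.46 + $771.07 = $3,384.27
Ending inventory (cost pool remaining) = $2,645.08

COGS = $3,384.27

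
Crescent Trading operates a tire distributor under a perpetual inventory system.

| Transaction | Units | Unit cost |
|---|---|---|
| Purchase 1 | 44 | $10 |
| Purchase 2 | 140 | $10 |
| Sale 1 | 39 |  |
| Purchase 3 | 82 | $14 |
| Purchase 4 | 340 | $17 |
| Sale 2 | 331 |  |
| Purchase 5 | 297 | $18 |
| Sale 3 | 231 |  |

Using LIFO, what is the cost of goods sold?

Sale 1 (39) [LIFO — newest first]: 39 @ $10 = $390
Sale 2 (331) [LIFO — newest first]: 331 @ $17 = $5,627
Sale 3 (231) [LIFO — newest first]: 231 @ $18 = $4,158
Total COGS = $390 + $5,627 + $4,158 = $10,175
Ending inventory: 44 @ $10 + 101 @ $10 + 82 @ $14 + 9 @ $17 + 66 @ $18 = $3,939
Check: goods available $14,114 = COGS $10,175 + ending $3,939

COGS = $10,175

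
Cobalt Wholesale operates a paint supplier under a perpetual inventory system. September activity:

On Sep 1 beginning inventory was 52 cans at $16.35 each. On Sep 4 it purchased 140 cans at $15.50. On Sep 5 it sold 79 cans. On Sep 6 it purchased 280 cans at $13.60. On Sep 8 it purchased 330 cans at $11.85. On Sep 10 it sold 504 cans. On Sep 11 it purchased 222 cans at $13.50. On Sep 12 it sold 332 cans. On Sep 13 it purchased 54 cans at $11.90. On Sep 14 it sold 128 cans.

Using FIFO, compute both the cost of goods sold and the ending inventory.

Sep 5, 79 sold [FIFO — oldest first]: 52 @ $16.35 + 27 @ $15.50 = $1,268.70
Sep 10, 504 sold [FIFO — oldest first]: 113 @ $15.50 + 280 @ $13.60 + 111 @ $11.85 = $6,874.85
Sep 12, 332 sold [FIFO — oldest first]: 219 @ $11.85 + 113 @ $13.50 = $4,120.65
Sep 14, 128 sold [FIFO — oldest first]: 109 @ $13.50 + 19 @ $11.90 = $1,697.60
Total COGS = $1,268.70 + $6,874.85 + $4,120.65 + $1,697.60 = $13,961.80
Ending inventory: 35 @ $11.90 = $416.50

COGS = $13,961.80; ending inventory = $416.50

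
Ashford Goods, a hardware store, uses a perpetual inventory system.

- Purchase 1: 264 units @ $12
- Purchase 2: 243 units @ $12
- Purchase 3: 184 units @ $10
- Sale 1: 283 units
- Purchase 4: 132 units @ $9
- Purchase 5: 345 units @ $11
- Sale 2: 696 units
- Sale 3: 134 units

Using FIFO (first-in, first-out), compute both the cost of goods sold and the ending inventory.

COGS = $12,302; ending inventory = $605

Sale 1 (283) [FIFO — oldest first]: 264 @ $12 + 19 @ $12 = $3,396
Sale 2 (696) [FIFO — oldest first]: 224 @ $12 + 184 @ $10 + 132 @ $9 + 156 @ $11 = $7,432
Sale 3 (134) [FIFO — oldest first]: 134 @ $11 = $1,474
Total COGS = $3,396 + $7,432 + $1,474 = $12,302
Ending inventory: 55 @ $11 = $605
Check: goods available $12,907 = COGS $12,302 + ending $605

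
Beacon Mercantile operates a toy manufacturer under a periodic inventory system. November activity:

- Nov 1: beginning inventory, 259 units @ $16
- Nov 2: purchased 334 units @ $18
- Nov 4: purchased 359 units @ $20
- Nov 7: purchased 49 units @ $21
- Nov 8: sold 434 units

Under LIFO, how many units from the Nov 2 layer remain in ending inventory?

308

Nov 8, 434 sold [LIFO — newest first]: 49 @ $21 + 359 @ $20 + 26 @ $18 = $8,677
Ending inventory: 259 @ $16 + 308 @ $18 = $9,688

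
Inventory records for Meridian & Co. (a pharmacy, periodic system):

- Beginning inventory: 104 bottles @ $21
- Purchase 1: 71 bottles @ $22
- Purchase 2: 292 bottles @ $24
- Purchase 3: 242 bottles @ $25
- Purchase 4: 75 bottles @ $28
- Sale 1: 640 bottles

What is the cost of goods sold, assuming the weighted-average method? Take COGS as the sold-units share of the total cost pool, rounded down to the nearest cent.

COGS = $15,431.83

Sale 1, sell 640: 640/784 × $18,904.00 → $15,431.83
Ending inventory (cost pool remaining) = $3,472.17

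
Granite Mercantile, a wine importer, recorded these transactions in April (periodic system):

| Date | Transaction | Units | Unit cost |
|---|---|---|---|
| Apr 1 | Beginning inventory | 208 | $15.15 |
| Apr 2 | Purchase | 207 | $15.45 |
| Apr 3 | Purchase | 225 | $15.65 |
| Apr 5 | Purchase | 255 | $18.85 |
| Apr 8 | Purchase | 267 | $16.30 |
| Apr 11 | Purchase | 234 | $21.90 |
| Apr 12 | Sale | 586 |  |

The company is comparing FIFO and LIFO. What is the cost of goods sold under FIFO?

FIFO COGS: 208 @ $15.15 + 207 @ $15.45 + 171 @ $15.65 = $9,025.50
LIFO COGS: 234 @ $21.90 + 267 @ $16.30 + 85 @ $18.85 = $11,078.95

COGS = $9,025.50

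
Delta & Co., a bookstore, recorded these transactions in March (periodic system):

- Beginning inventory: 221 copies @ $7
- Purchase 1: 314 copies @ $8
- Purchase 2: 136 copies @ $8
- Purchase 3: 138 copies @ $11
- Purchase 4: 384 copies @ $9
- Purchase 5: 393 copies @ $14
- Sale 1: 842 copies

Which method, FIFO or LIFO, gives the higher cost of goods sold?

LIFO

FIFO COGS: 221 @ $7 + 314 @ $8 + 136 @ $8 + 138 @ $11 + 33 @ $9 = $6,962
LIFO COGS: 393 @ $14 + 384 @ $9 + 65 @ $11 = $9,673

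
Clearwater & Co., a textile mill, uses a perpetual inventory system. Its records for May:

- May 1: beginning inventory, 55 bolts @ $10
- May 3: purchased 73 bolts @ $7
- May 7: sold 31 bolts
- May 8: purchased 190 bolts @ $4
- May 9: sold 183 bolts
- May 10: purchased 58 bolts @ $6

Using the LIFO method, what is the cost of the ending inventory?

May 7, 31 sold [LIFO — newest first]: 31 @ $7 = $217
May 9, 183 sold [LIFO — newest first]: 183 @ $4 = $732
Total COGS = $217 + $732 = $949
Ending inventory: 55 @ $10 + 42 @ $7 + 7 @ $4 + 58 @ $6 = $1,220

Ending inventory = $1,220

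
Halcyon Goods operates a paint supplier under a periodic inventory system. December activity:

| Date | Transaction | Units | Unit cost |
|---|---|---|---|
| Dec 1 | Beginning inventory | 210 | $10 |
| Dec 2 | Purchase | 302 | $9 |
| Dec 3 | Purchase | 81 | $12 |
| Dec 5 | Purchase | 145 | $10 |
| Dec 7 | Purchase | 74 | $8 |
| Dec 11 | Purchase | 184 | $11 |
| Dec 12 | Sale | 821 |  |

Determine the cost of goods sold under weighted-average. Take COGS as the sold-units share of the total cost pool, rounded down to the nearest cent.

Dec 12, sell 821: 821/996 × $9,856.00 → $8,124.27
Ending inventory (cost pool remaining) = $1,731.73

COGS = $8,124.27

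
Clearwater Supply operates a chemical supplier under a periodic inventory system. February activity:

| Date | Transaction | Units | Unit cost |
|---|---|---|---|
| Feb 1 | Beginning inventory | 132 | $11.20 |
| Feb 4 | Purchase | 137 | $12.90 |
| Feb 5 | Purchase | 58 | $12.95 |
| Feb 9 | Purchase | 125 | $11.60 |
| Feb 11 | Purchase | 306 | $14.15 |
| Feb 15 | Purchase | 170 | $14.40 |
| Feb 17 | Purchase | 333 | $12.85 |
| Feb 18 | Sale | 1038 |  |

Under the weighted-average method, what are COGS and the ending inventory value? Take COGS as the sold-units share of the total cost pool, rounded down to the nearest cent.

COGS = $13,585.16; ending inventory = $2,918.59

Feb 18, sell 1038: 1038/1261 × $16,503.75 → $13,585.16
Ending inventory (cost pool remaining) = $2,918.59
Check: goods available $16,503.75 = COGS $13,585.16 + ending $2,918.59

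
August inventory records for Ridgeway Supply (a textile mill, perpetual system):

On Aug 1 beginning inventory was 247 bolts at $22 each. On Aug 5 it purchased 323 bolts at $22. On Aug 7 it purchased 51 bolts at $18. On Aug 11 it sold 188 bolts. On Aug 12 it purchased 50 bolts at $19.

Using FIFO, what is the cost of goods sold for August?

Aug 11, 188 sold [FIFO — oldest first]: 188 @ $22 = $4,136
Ending inventory: 59 @ $22 + 323 @ $22 + 51 @ $18 + 50 @ $19 = $10,272

COGS = $4,136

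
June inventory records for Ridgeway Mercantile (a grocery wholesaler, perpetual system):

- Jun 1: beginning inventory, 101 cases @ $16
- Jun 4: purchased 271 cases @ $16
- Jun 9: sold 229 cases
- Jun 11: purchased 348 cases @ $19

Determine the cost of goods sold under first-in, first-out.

COGS = $3,664

Jun 9, 229 sold [FIFO — oldest first]: 101 @ $16 + 128 @ $16 = $3,664
Ending inventory: 143 @ $16 + 348 @ $19 = $8,900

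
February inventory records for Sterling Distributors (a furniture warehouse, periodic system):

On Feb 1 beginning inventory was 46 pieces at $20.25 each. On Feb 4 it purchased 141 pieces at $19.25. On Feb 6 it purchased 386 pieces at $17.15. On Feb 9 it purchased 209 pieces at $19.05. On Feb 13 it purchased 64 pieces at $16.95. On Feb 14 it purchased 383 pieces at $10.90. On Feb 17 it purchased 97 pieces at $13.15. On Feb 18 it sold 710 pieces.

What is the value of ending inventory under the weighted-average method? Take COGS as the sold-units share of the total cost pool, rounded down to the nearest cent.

Ending inventory = $9,654.46

Feb 18, sell 710: 710/1326 × $20,782.15 → $11,127.69
Ending inventory (cost pool remaining) = $9,654.46
Check: goods available $20,782.15 = COGS $11,127.69 + ending $9,654.46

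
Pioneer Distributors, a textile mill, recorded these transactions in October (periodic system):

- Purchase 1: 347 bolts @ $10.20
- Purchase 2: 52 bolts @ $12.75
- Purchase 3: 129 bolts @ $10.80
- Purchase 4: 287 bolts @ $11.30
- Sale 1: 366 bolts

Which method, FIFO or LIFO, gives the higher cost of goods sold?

LIFO

FIFO COGS: 347 @ $10.20 + 19 @ $12.75 = $3,781.65
LIFO COGS: 287 @ $11.30 + 79 @ $10.80 = $4,096.30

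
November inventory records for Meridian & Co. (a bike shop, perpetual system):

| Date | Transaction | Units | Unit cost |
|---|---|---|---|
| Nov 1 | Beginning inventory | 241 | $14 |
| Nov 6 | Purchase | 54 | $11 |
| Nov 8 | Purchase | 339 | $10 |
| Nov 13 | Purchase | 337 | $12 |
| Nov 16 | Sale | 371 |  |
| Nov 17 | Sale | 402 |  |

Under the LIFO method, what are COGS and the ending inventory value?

Nov 16, 371 sold [LIFO — newest first]: 337 @ $12 + 34 @ $10 = $4,384
Nov 17, 402 sold [LIFO — newest first]: 305 @ $10 + 54 @ $11 + 43 @ $14 = $4,246
Total COGS = $4,384 + $4,246 = $8,630
Ending inventory: 198 @ $14 = $2,772
Check: goods available $11,402 = COGS $8,630 + ending $2,772

COGS = $8,630; ending inventory = $2,772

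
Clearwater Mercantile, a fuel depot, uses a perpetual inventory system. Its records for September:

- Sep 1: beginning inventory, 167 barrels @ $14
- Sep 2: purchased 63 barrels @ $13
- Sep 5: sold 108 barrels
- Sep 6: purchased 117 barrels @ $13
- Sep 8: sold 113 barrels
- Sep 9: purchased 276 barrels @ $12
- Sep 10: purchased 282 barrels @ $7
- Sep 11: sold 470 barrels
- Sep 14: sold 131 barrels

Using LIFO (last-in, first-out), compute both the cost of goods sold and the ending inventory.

COGS = $8,802; ending inventory = $1,162

Sep 5, 108 sold [LIFO — newest first]: 63 @ $13 + 45 @ $14 = $1,449
Sep 8, 113 sold [LIFO — newest first]: 113 @ $13 = $1,469
Sep 11, 470 sold [LIFO — newest first]: 282 @ $7 + 188 @ $12 = $4,230
Sep 14, 131 sold [LIFO — newest first]: 88 @ $12 + 4 @ $13 + 39 @ $14 = $1,654
Total COGS = $1,449 + $1,469 + $4,230 + $1,654 = $8,802
Ending inventory: 83 @ $14 = $1,162
Check: goods available $9,964 = COGS $8,802 + ending $1,162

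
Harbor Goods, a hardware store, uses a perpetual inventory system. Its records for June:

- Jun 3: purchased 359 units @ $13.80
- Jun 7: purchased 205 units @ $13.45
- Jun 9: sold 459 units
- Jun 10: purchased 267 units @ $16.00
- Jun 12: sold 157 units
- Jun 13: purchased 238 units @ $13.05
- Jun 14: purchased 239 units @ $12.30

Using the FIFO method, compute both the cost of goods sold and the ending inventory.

Jun 9, 459 sold [FIFO — oldest first]: 359 @ $13.80 + 100 @ $13.45 = $6,299.20
Jun 12, 157 sold [FIFO — oldest first]: 105 @ $13.45 + 52 @ $16.00 = $2,244.25
Total COGS = $6,299.20 + $2,244.25 = $8,543.45
Ending inventory: 215 @ $16.00 + 238 @ $13.05 + 239 @ $12.30 = $9,485.60
Check: goods available $18,029.05 = COGS $8,543.45 + ending $9,485.60

COGS = $8,543.45; ending inventory = $9,485.60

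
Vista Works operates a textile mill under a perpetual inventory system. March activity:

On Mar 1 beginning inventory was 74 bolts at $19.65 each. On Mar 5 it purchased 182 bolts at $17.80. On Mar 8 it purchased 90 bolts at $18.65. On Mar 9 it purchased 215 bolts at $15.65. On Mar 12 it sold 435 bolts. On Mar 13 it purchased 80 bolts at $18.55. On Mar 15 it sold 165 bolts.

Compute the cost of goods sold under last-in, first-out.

COGS = $10,415.30

Mar 12, 435 sold [LIFO — newest first]: 215 @ $15.65 + 90 @ $18.65 + 130 @ $17.80 = $7,357.25
Mar 15, 165 sold [LIFO — newest first]: 80 @ $18.55 + 52 @ $17.80 + 33 @ $19.65 = $3,058.05
Total COGS = $7,357.25 + $3,058.05 = $10,415.30
Ending inventory: 41 @ $19.65 = $805.65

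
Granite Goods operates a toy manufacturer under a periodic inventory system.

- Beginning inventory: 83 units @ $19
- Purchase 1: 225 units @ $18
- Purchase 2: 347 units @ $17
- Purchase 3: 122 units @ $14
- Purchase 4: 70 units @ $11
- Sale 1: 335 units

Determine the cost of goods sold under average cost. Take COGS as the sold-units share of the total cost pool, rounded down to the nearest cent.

COGS = $5,538.77

Sale 1, sell 335: 335/847 × $14,004.00 → $5,538.77
Ending inventory (cost pool remaining) = $8,465.23
Check: goods available $14,004.00 = COGS $5,538.77 + ending $8,465.23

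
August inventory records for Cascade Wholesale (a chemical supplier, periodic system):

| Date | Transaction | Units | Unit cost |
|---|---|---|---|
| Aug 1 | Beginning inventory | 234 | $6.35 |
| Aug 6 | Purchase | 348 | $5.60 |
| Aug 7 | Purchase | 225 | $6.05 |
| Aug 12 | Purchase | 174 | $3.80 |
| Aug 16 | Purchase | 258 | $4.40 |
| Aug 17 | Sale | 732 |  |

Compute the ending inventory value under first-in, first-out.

Ending inventory = $2,250.15

Aug 17, 732 sold [FIFO — oldest first]: 234 @ $6.35 + 348 @ $5.60 + 150 @ $6.05 = $4,342.20
Ending inventory: 75 @ $6.05 + 174 @ $3.80 + 258 @ $4.40 = $2,250.15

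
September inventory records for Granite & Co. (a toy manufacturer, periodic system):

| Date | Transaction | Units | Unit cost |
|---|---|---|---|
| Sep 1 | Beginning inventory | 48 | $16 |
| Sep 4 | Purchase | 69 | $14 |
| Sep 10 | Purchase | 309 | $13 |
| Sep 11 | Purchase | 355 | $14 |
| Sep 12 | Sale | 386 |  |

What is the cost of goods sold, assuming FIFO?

COGS = $5,231

Sep 12, 386 sold [FIFO — oldest first]: 48 @ $16 + 69 @ $14 + 269 @ $13 = $5,231
Ending inventory: 40 @ $13 + 355 @ $14 = $5,490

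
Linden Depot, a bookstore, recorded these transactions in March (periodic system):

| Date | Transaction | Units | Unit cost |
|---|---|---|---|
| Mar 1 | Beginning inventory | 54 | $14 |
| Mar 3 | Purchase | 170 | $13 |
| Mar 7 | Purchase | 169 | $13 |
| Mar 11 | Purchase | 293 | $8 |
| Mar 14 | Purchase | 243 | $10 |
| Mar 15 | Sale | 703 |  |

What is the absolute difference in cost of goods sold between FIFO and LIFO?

$732

FIFO COGS: 54 @ $14 + 170 @ $13 + 169 @ $13 + 293 @ $8 + 17 @ $10 = $7,677
LIFO COGS: 243 @ $10 + 293 @ $8 + 167 @ $13 = $6,945
Difference = |$7,677 − $6,945| = $732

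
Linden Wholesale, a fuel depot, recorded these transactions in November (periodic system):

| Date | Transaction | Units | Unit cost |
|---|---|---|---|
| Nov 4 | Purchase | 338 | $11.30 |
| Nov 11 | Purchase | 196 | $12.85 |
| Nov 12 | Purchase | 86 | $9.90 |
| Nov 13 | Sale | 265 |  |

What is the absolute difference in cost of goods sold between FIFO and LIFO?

FIFO COGS: 265 @ $11.30 = $2,994.50
LIFO COGS: 86 @ $9.90 + 179 @ $12.85 = $3,151.55
Difference = |$2,994.50 − $3,151.55| = $157.05

$157.05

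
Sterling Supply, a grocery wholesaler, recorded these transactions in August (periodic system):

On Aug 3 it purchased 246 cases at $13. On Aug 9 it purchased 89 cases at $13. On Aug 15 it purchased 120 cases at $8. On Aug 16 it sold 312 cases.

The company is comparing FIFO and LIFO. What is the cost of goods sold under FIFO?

COGS = $4,056

FIFO COGS: 246 @ $13 + 66 @ $13 = $4,056
LIFO COGS: 120 @ $8 + 89 @ $13 + 103 @ $13 = $3,456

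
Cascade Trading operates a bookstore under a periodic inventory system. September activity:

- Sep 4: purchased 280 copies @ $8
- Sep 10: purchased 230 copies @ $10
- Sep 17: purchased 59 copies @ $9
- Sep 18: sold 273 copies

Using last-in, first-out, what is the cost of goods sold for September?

COGS = $2,671

Sep 18, 273 sold [LIFO — newest first]: 59 @ $9 + 214 @ $10 = $2,671
Ending inventory: 280 @ $8 + 16 @ $10 = $2,400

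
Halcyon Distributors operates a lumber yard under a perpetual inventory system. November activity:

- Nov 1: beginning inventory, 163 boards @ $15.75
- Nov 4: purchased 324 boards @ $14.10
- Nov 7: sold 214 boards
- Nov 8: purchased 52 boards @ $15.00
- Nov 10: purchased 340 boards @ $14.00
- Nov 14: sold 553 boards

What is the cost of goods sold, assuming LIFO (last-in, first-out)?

COGS = $10,911.65

Nov 7, 214 sold [LIFO — newest first]: 214 @ $14.10 = $3,017.40
Nov 14, 553 sold [LIFO — newest first]: 340 @ $14.00 + 52 @ $15.00 + 110 @ $14.10 + 51 @ $15.75 = $7,894.25
Total COGS = $3,017.40 + $7,894.25 = $10,911.65
Ending inventory: 112 @ $15.75 = $1,764.00
Check: goods available $12,675.65 = COGS $10,911.65 + ending $1,764.00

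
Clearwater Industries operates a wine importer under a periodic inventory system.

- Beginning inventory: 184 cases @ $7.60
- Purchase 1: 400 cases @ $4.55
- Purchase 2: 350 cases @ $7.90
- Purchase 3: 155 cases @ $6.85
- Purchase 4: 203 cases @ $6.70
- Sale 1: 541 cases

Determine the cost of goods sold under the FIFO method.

COGS = $3,022.75

Sale 1 (541) [FIFO — oldest first]: 184 @ $7.60 + 357 @ $4.55 = $3,022.75
Ending inventory: 43 @ $4.55 + 350 @ $7.90 + 155 @ $6.85 + 203 @ $6.70 = $5,382.50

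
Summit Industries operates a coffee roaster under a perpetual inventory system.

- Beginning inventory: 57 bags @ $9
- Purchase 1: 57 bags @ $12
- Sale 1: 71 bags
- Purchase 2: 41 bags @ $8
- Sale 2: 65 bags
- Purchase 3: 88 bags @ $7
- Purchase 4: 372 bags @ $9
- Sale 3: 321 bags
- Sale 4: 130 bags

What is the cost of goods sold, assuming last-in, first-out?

COGS = $5,255

Sale 1 (71) [LIFO — newest first]: 57 @ $12 + 14 @ $9 = $810
Sale 2 (65) [LIFO — newest first]: 41 @ $8 + 24 @ $9 = $544
Sale 3 (321) [LIFO — newest first]: 321 @ $9 = $2,889
Sale 4 (130) [LIFO — newest first]: 51 @ $9 + 79 @ $7 = $1,012
Total COGS = $810 + $544 + $2,889 + $1,012 = $5,255
Ending inventory: 19 @ $9 + 9 @ $7 = $234
Check: goods available $5,489 = COGS $5,255 + ending $234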